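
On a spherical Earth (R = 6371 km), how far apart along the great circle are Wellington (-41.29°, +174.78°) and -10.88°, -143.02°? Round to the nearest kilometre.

5320 km

Δλ = -143.02 − 174.78 = -317.80°; wrapped into (−180°, 180°]: 42.20°.
Δφ = -10.88 − -41.29 = 30.41°.
a = sin²(Δφ/2) + cos φ₁ · cos φ₂ · sin²(Δλ/2) = 0.164414.
c = 2·atan2(√a, √(1−a)) = 0.83501 rad → d = 6371·c ≈ 5319.83 km.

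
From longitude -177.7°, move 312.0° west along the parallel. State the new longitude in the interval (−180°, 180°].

-129.7°

Start at -177.7°; shift −312.0° → -489.7°.
-489.7° lies outside (−180°, 180°]; add 360° → -129.7°.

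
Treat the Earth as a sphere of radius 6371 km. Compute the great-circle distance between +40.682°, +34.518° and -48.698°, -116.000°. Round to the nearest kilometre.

Δλ = -116.000 − 34.518 = -150.518°.
Δφ = -48.698 − 40.682 = -89.380°.
a = sin²(Δφ/2) + cos φ₁ · cos φ₂ · sin²(Δλ/2) = 0.962708.
c = 2·atan2(√a, √(1−a)) = 2.75293 rad → d = 6371·c ≈ 17538.91 km.

17539 km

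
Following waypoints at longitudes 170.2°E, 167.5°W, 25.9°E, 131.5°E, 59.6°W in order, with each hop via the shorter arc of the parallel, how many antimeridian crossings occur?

Leg 1: +170.2° → -167.5°, shortest Δλ = 22.3° (east) — crosses 180°.
Leg 2: -167.5° → +25.9°, shortest Δλ = -166.6° (west) — crosses 180°.
Leg 3: +25.9° → +131.5°, shortest Δλ = 105.6° (east) — does not cross 180°.
Leg 4: +131.5° → -59.6°, shortest Δλ = 168.9° (east) — crosses 180°.
Total crossings: 3.

3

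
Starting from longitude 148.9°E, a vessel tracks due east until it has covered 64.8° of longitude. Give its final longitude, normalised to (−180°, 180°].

146.3°W

Start at +148.9°; shift +64.8° → +213.7°.
+213.7° lies outside (−180°, 180°]; subtract 360° → -146.3°.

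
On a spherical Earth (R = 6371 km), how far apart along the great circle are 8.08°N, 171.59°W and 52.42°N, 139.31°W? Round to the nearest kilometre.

5732 km

Δλ = -139.31 − -171.59 = 32.28°.
Δφ = 52.42 − 8.08 = 44.34°.
a = sin²(Δφ/2) + cos φ₁ · cos φ₂ · sin²(Δλ/2) = 0.189058.
c = 2·atan2(√a, √(1−a)) = 0.89965 rad → d = 6371·c ≈ 5731.67 km.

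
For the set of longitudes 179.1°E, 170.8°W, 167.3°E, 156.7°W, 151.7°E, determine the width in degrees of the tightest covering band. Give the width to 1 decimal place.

51.6°

Sort the longitudes: -170.8°, -156.7°, +151.7°, +167.3°, +179.1°.
Eastward gaps between consecutive values (wrapping around): 14.1°, 308.4°, 15.6°, 11.8°, 10.1°.
Largest gap = 308.4° ⇒ minimal covering band is its complement: 360° − 308.4° = 51.6°.
Band runs from +151.7° eastward to -156.7°, crossing the antimeridian.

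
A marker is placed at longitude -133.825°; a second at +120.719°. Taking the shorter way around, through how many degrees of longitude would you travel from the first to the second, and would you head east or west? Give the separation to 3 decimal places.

105.456° west

Raw difference: 120.719 − -133.825 = 254.544°.
Normalise into (−180°, 180°]: 254.544° − 360° = -105.456°.
Negative ⇒ the second point lies to the west; separation 105.456°.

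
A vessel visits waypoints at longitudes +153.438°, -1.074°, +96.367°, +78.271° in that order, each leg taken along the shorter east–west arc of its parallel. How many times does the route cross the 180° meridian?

Leg 1: +153.438° → -1.074°, shortest Δλ = -154.512° (west) — does not cross 180°.
Leg 2: -1.074° → +96.367°, shortest Δλ = 97.441° (east) — does not cross 180°.
Leg 3: +96.367° → +78.271°, shortest Δλ = -18.096° (west) — does not cross 180°.
Total crossings: 0.

0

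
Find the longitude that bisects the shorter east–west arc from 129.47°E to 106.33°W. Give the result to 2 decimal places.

Signed shortest Δλ from +129.47° to -106.33° is +124.20°.
Midpoint longitude = +129.47° + (+124.20°)/2 = +129.47° + 62.10° = +191.57°.
Normalise into (−180°, 180°]: -168.43°.
(The naïve average (+129.47 + -106.33)/2 = 11.57° is on the wrong side of the globe.)

168.43°W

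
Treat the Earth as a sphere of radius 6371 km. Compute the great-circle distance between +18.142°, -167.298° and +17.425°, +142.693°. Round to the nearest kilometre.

Δλ = 142.693 − -167.298 = 309.991°; wrapped into (−180°, 180°]: -50.009°.
Δφ = 17.425 − 18.142 = -0.717°.
a = sin²(Δφ/2) + cos φ₁ · cos φ₂ · sin²(Δλ/2) = 0.162032.
c = 2·atan2(√a, √(1−a)) = 0.82856 rad → d = 6371·c ≈ 5278.77 km.

5279 km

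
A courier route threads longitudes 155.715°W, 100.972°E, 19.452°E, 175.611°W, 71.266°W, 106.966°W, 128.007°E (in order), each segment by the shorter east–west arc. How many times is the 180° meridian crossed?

3

Leg 1: -155.715° → +100.972°, shortest Δλ = -103.313° (west) — crosses 180°.
Leg 2: +100.972° → +19.452°, shortest Δλ = -81.52° (west) — does not cross 180°.
Leg 3: +19.452° → -175.611°, shortest Δλ = 164.937° (east) — crosses 180°.
Leg 4: -175.611° → -71.266°, shortest Δλ = 104.345° (east) — does not cross 180°.
Leg 5: -71.266° → -106.966°, shortest Δλ = -35.7° (west) — does not cross 180°.
Leg 6: -106.966° → +128.007°, shortest Δλ = -125.027° (west) — crosses 180°.
Total crossings: 3.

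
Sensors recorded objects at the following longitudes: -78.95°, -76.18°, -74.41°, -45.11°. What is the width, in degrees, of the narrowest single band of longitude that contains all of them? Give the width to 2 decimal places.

Sort the longitudes: -78.95°, -76.18°, -74.41°, -45.11°.
Eastward gaps between consecutive values (wrapping around): 2.77°, 1.77°, 29.30°, 326.16°.
Largest gap = 326.16° ⇒ minimal covering band is its complement: 360° − 326.16° = 33.84°.
Band runs from -78.95° eastward to -45.11°.

33.84°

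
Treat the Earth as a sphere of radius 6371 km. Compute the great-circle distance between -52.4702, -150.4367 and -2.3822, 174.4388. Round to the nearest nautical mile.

Δλ = 174.4388 − -150.4367 = 324.8755°; wrapped into (−180°, 180°]: -35.1245°.
Δφ = -2.3822 − -52.4702 = 50.0880°.
a = sin²(Δφ/2) + cos φ₁ · cos φ₂ · sin²(Δλ/2) = 0.234611.
c = 2·atan2(√a, √(1−a)) = 1.01128 rad → d = 6371·c ≈ 6442.85 km ≈ 3478.86 nmi.

3479 nmi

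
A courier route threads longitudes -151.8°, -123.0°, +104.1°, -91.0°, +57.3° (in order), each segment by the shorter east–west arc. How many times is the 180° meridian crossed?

2

Leg 1: -151.8° → -123.0°, shortest Δλ = 28.8° (east) — does not cross 180°.
Leg 2: -123.0° → +104.1°, shortest Δλ = -132.9° (west) — crosses 180°.
Leg 3: +104.1° → -91.0°, shortest Δλ = 164.9° (east) — crosses 180°.
Leg 4: -91.0° → +57.3°, shortest Δλ = 148.3° (east) — does not cross 180°.
Total crossings: 2.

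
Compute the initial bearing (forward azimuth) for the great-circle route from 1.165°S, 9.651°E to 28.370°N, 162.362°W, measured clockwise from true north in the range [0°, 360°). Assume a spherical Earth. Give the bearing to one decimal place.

Δλ = -162.362 − 9.651 = -172.013°.
θ = atan2( sin Δλ · cos φ₂ , cos φ₁ · sin φ₂ − sin φ₁ · cos φ₂ · cos Δλ )
  = atan2(-0.12226, 0.45735) = -14.967° → normalised to [0°, 360°): 345.033°.

345.0°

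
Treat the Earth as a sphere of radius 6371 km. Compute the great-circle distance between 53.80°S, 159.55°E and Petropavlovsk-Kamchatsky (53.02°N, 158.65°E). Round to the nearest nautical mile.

6414 nmi

Δλ = 158.65 − 159.55 = -0.90°.
Δφ = 53.02 − -53.80 = 106.82°.
a = sin²(Δφ/2) + cos φ₁ · cos φ₂ · sin²(Δλ/2) = 0.644705.
c = 2·atan2(√a, √(1−a)) = 1.86441 rad → d = 6371·c ≈ 11878.13 km ≈ 6413.68 nmi.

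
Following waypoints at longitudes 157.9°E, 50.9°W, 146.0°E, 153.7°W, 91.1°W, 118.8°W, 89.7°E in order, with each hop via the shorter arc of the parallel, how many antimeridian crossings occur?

4

Leg 1: +157.9° → -50.9°, shortest Δλ = 151.2° (east) — crosses 180°.
Leg 2: -50.9° → +146.0°, shortest Δλ = -163.1° (west) — crosses 180°.
Leg 3: +146.0° → -153.7°, shortest Δλ = 60.3° (east) — crosses 180°.
Leg 4: -153.7° → -91.1°, shortest Δλ = 62.6° (east) — does not cross 180°.
Leg 5: -91.1° → -118.8°, shortest Δλ = -27.7° (west) — does not cross 180°.
Leg 6: -118.8° → +89.7°, shortest Δλ = -151.5° (west) — crosses 180°.
Total crossings: 4.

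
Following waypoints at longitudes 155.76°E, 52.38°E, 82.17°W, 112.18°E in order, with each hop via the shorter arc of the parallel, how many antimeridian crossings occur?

Leg 1: +155.76° → +52.38°, shortest Δλ = -103.38° (west) — does not cross 180°.
Leg 2: +52.38° → -82.17°, shortest Δλ = -134.55° (west) — does not cross 180°.
Leg 3: -82.17° → +112.18°, shortest Δλ = -165.65° (west) — crosses 180°.
Total crossings: 1.

1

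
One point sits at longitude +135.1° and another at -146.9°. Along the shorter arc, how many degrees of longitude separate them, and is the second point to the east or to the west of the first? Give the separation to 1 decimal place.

78.0° east

Raw difference: -146.9 − 135.1 = -282.0°.
Normalise into (−180°, 180°]: -282.0° + 360° = 78.0°.
Positive ⇒ the second point lies to the east; separation 78.0°.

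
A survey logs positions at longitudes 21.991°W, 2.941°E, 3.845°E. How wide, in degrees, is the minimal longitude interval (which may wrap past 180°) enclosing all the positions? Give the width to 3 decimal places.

Sort the longitudes: -21.991°, +2.941°, +3.845°.
Eastward gaps between consecutive values (wrapping around): 24.932°, 0.904°, 334.164°.
Largest gap = 334.164° ⇒ minimal covering band is its complement: 360° − 334.164° = 25.836°.
Band runs from -21.991° eastward to +3.845°.

25.836°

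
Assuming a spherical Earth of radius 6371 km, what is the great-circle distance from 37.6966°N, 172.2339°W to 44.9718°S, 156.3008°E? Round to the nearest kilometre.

Δλ = 156.3008 − -172.2339 = 328.5347°; wrapped into (−180°, 180°]: -31.4653°.
Δφ = -44.9718 − 37.6966 = -82.6684°.
a = sin²(Δφ/2) + cos φ₁ · cos φ₂ · sin²(Δλ/2) = 0.477350.
c = 2·atan2(√a, √(1−a)) = 1.52548 rad → d = 6371·c ≈ 9718.84 km.

9719 km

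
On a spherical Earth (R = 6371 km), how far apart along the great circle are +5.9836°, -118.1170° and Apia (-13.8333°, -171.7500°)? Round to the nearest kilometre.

Δλ = -171.7500 − -118.1170 = -53.6330°.
Δφ = -13.8333 − 5.9836 = -19.8169°.
a = sin²(Δφ/2) + cos φ₁ · cos φ₂ · sin²(Δλ/2) = 0.226152.
c = 2·atan2(√a, √(1−a)) = 0.99119 rad → d = 6371·c ≈ 6314.86 km.

6315 km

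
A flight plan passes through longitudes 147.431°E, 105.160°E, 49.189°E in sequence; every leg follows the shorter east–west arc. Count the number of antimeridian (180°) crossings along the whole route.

Leg 1: +147.431° → +105.160°, shortest Δλ = -42.271° (west) — does not cross 180°.
Leg 2: +105.160° → +49.189°, shortest Δλ = -55.971° (west) — does not cross 180°.
Total crossings: 0.

0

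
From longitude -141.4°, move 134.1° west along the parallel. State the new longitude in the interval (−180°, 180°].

+84.5°

Start at -141.4°; shift −134.1° → -275.5°.
-275.5° lies outside (−180°, 180°]; add 360° → +84.5°.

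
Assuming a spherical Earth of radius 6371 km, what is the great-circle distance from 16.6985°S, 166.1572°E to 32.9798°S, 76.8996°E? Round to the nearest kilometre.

8940 km

Δλ = 76.8996 − 166.1572 = -89.2576°.
Δφ = -32.9798 − -16.6985 = -16.2813°.
a = sin²(Δφ/2) + cos φ₁ · cos φ₂ · sin²(Δλ/2) = 0.416590.
c = 2·atan2(√a, √(1−a)) = 1.40319 rad → d = 6371·c ≈ 8939.74 km.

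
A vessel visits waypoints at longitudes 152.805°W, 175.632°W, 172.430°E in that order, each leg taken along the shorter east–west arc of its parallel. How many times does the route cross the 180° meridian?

Leg 1: -152.805° → -175.632°, shortest Δλ = -22.827° (west) — does not cross 180°.
Leg 2: -175.632° → +172.430°, shortest Δλ = -11.938° (west) — crosses 180°.
Total crossings: 1.

1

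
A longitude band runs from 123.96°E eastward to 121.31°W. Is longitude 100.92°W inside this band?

Band width going east from +123.96° to -121.31°: ((-121.31 − 123.96) mod 360) = 114.73°.
Offset of -100.92° east of the west edge: ((-100.92 − 123.96) mod 360) = 135.12°.
135.12° > 114.73° ⇒ outside.

No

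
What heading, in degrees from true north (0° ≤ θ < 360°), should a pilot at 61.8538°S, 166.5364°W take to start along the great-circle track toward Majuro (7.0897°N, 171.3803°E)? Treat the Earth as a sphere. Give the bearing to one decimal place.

Δλ = 171.3803 − -166.5364 = 337.9167°; wrapped into (−180°, 180°]: -22.0833°.
θ = atan2( sin Δλ · cos φ₂ , cos φ₁ · sin φ₂ − sin φ₁ · cos φ₂ · cos Δλ )
  = atan2(-0.37308, 0.86903) = -23.234° → normalised to [0°, 360°): 336.766°.

336.8°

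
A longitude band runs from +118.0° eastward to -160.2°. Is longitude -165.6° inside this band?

Yes

Band width going east from +118.0° to -160.2°: ((-160.2 − 118.0) mod 360) = 81.8°.
Offset of -165.6° east of the west edge: ((-165.6 − 118.0) mod 360) = 76.4°.
76.4° ≤ 81.8° ⇒ inside.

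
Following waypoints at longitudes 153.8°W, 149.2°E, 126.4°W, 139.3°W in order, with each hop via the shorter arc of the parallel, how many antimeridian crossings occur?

2

Leg 1: -153.8° → +149.2°, shortest Δλ = -57.0° (west) — crosses 180°.
Leg 2: +149.2° → -126.4°, shortest Δλ = 84.4° (east) — crosses 180°.
Leg 3: -126.4° → -139.3°, shortest Δλ = -12.9° (west) — does not cross 180°.
Total crossings: 2.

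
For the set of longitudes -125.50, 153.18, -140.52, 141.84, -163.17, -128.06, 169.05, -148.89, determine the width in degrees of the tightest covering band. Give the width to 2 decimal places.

Sort the longitudes: -163.17°, -148.89°, -140.52°, -128.06°, -125.50°, +141.84°, +153.18°, +169.05°.
Eastward gaps between consecutive values (wrapping around): 14.28°, 8.37°, 12.46°, 2.56°, 267.34°, 11.34°, 15.87°, 27.78°.
Largest gap = 267.34° ⇒ minimal covering band is its complement: 360° − 267.34° = 92.66°.
Band runs from +141.84° eastward to -125.50°, crossing the antimeridian.

92.66°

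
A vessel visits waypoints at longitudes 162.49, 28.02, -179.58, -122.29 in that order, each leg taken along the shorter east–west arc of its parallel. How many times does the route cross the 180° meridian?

1

Leg 1: +162.49° → +28.02°, shortest Δλ = -134.47° (west) — does not cross 180°.
Leg 2: +28.02° → -179.58°, shortest Δλ = 152.4° (east) — crosses 180°.
Leg 3: -179.58° → -122.29°, shortest Δλ = 57.29° (east) — does not cross 180°.
Total crossings: 1.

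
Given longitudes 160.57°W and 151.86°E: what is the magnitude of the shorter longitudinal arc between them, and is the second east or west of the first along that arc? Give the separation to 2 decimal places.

Raw difference: 151.86 − -160.57 = 312.43°.
Normalise into (−180°, 180°]: 312.43° − 360° = -47.57°.
Negative ⇒ the second point lies to the west; separation 47.57°.

47.57° west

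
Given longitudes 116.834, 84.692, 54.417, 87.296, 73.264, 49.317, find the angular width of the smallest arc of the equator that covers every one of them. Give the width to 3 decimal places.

67.517°

Sort the longitudes: +49.317°, +54.417°, +73.264°, +84.692°, +87.296°, +116.834°.
Eastward gaps between consecutive values (wrapping around): 5.100°, 18.847°, 11.428°, 2.604°, 29.538°, 292.483°.
Largest gap = 292.483° ⇒ minimal covering band is its complement: 360° − 292.483° = 67.517°.
Band runs from +49.317° eastward to +116.834°.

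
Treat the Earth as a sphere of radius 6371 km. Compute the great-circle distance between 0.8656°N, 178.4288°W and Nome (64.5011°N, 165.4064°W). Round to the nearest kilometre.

Δλ = -165.4064 − -178.4288 = 13.0224°.
Δφ = 64.5011 − 0.8656 = 63.6355°.
a = sin²(Δφ/2) + cos φ₁ · cos φ₂ · sin²(Δλ/2) = 0.283495.
c = 2·atan2(√a, √(1−a)) = 1.12297 rad → d = 6371·c ≈ 7154.42 km.

7154 km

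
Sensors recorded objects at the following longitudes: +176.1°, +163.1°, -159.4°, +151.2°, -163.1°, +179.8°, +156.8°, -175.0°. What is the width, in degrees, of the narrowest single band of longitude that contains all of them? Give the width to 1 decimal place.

Sort the longitudes: -175.0°, -163.1°, -159.4°, +151.2°, +156.8°, +163.1°, +176.1°, +179.8°.
Eastward gaps between consecutive values (wrapping around): 11.9°, 3.7°, 310.6°, 5.6°, 6.3°, 13.0°, 3.7°, 5.2°.
Largest gap = 310.6° ⇒ minimal covering band is its complement: 360° − 310.6° = 49.4°.
Band runs from +151.2° eastward to -159.4°, crossing the antimeridian.

49.4°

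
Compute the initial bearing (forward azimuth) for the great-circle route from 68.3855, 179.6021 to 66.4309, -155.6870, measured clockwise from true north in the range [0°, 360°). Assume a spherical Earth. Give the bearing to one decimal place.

90.0°

Δλ = -155.6870 − 179.6021 = -335.2891°; wrapped into (−180°, 180°]: 24.7109°.
θ = atan2( sin Δλ · cos φ₂ , cos φ₁ · sin φ₂ − sin φ₁ · cos φ₂ · cos Δλ )
  = atan2(0.16716, -0.00007) = 90.023° → normalised to [0°, 360°): 90.023°.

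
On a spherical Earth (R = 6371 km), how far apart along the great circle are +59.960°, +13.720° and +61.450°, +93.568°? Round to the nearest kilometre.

4072 km

Δλ = 93.568 − 13.720 = 79.848°.
Δφ = 61.450 − 59.960 = 1.490°.
a = sin²(Δφ/2) + cos φ₁ · cos φ₂ · sin²(Δλ/2) = 0.098710.
c = 2·atan2(√a, √(1−a)) = 0.63919 rad → d = 6371·c ≈ 4072.26 km.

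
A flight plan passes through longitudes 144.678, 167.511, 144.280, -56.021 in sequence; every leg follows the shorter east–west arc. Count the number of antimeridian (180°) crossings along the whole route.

Leg 1: +144.678° → +167.511°, shortest Δλ = 22.833° (east) — does not cross 180°.
Leg 2: +167.511° → +144.280°, shortest Δλ = -23.231° (west) — does not cross 180°.
Leg 3: +144.280° → -56.021°, shortest Δλ = 159.699° (east) — crosses 180°.
Total crossings: 1.

1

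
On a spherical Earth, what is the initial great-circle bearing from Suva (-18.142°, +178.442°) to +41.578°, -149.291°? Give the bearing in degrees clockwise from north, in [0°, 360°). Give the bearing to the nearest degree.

Δλ = -149.291 − 178.442 = -327.733°; wrapped into (−180°, 180°]: 32.267°.
θ = atan2( sin Δλ · cos φ₂ , cos φ₁ · sin φ₂ − sin φ₁ · cos φ₂ · cos Δλ )
  = atan2(0.39936, 0.82760) = 25.760° → normalised to [0°, 360°): 25.760°.

26°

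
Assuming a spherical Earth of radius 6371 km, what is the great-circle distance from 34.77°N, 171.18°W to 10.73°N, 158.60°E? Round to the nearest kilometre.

Δλ = 158.60 − -171.18 = 329.78°; wrapped into (−180°, 180°]: -30.22°.
Δφ = 10.73 − 34.77 = -24.04°.
a = sin²(Δφ/2) + cos φ₁ · cos φ₂ · sin²(Δλ/2) = 0.098211.
c = 2·atan2(√a, √(1−a)) = 0.63751 rad → d = 6371·c ≈ 4061.60 km.

4062 km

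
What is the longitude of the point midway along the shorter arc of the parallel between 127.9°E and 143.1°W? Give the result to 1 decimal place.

172.4°E

Signed shortest Δλ from +127.9° to -143.1° is +89.0°.
Midpoint longitude = +127.9° + (+89.0°)/2 = +127.9° + 44.5° = +172.4°.
(The naïve average (+127.9 + -143.1)/2 = -7.6° is on the wrong side of the globe.)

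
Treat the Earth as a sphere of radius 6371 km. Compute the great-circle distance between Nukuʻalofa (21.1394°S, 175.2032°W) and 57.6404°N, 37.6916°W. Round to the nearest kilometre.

14709 km

Δλ = -37.6916 − -175.2032 = 137.5116°.
Δφ = 57.6404 − -21.1394 = 78.7798°.
a = sin²(Δφ/2) + cos φ₁ · cos φ₂ · sin²(Δλ/2) = 0.836380.
c = 2·atan2(√a, √(1−a)) = 2.30873 rad → d = 6371·c ≈ 14708.91 km.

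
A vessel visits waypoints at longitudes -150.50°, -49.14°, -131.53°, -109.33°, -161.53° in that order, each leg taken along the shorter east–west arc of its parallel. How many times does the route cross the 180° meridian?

Leg 1: -150.50° → -49.14°, shortest Δλ = 101.36° (east) — does not cross 180°.
Leg 2: -49.14° → -131.53°, shortest Δλ = -82.39° (west) — does not cross 180°.
Leg 3: -131.53° → -109.33°, shortest Δλ = 22.2° (east) — does not cross 180°.
Leg 4: -109.33° → -161.53°, shortest Δλ = -52.2° (west) — does not cross 180°.
Total crossings: 0.

0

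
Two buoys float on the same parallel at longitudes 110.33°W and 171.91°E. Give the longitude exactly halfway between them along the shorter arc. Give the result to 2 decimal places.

149.21°W

Signed shortest Δλ from -110.33° to +171.91° is -77.76°.
Midpoint longitude = -110.33° + (-77.76°)/2 = -110.33° − 38.88° = -149.21°.
(The naïve average (-110.33 + +171.91)/2 = 30.79° is on the wrong side of the globe.)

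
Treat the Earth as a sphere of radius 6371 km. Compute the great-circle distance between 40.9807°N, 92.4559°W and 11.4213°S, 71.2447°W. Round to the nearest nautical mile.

Δλ = -71.2447 − -92.4559 = 21.2112°.
Δφ = -11.4213 − 40.9807 = -52.4020°.
a = sin²(Δφ/2) + cos φ₁ · cos φ₂ · sin²(Δλ/2) = 0.220007.
c = 2·atan2(√a, √(1−a)) = 0.97643 rad → d = 6371·c ≈ 6220.82 km ≈ 3358.97 nmi.

3359 nmi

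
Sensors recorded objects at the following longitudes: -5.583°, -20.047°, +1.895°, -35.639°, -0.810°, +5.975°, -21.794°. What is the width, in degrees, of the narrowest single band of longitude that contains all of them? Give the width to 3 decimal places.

Sort the longitudes: -35.639°, -21.794°, -20.047°, -5.583°, -0.810°, +1.895°, +5.975°.
Eastward gaps between consecutive values (wrapping around): 13.845°, 1.747°, 14.464°, 4.773°, 2.705°, 4.080°, 318.386°.
Largest gap = 318.386° ⇒ minimal covering band is its complement: 360° − 318.386° = 41.614°.
Band runs from -35.639° eastward to +5.975°.

41.614°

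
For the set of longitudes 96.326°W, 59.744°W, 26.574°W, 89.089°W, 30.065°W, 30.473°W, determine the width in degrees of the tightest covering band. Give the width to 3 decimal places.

Sort the longitudes: -96.326°, -89.089°, -59.744°, -30.473°, -30.065°, -26.574°.
Eastward gaps between consecutive values (wrapping around): 7.237°, 29.345°, 29.271°, 0.408°, 3.491°, 290.248°.
Largest gap = 290.248° ⇒ minimal covering band is its complement: 360° − 290.248° = 69.752°.
Band runs from -96.326° eastward to -26.574°.

69.752°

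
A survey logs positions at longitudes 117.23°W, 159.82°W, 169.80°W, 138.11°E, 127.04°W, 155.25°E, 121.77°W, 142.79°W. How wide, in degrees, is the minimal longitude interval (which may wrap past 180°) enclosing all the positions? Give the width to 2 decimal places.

Sort the longitudes: -169.80°, -159.82°, -142.79°, -127.04°, -121.77°, -117.23°, +138.11°, +155.25°.
Eastward gaps between consecutive values (wrapping around): 9.98°, 17.03°, 15.75°, 5.27°, 4.54°, 255.34°, 17.14°, 34.95°.
Largest gap = 255.34° ⇒ minimal covering band is its complement: 360° − 255.34° = 104.66°.
Band runs from +138.11° eastward to -117.23°, crossing the antimeridian.

104.66°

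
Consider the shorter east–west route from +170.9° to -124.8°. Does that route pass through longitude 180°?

Naïve |-124.8 − 170.9| = 295.7° > 180°, so the shorter arc goes the other way round — across 180°.
Signed shortest Δλ = ((-124.8 − 170.9 + 180) mod 360) − 180 = 64.3°.
Going east by 64.3° from +170.9° passes through 180° before reaching -124.8°.

Yes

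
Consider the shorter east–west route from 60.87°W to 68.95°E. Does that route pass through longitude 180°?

No

Signed shortest Δλ = ((68.95 − -60.87 + 180) mod 360) − 180 = 129.82°.
Going east by 129.82° from -60.87° reaches +68.95° without touching 180°.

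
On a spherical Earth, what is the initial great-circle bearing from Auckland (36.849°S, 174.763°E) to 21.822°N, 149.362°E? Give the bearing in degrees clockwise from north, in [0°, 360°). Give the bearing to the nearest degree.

Δλ = 149.362 − 174.763 = -25.401°.
θ = atan2( sin Δλ · cos φ₂ , cos φ₁ · sin φ₂ − sin φ₁ · cos φ₂ · cos Δλ )
  = atan2(-0.39821, 0.80037) = -26.452° → normalised to [0°, 360°): 333.548°.

334°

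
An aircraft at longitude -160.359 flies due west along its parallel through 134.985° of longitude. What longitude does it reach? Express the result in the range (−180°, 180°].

+64.656°

Start at -160.359°; shift −134.985° → -295.344°.
-295.344° lies outside (−180°, 180°]; add 360° → +64.656°.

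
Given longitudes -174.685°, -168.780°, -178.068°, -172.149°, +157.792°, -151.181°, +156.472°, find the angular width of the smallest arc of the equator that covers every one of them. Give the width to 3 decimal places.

Sort the longitudes: -178.068°, -174.685°, -172.149°, -168.780°, -151.181°, +156.472°, +157.792°.
Eastward gaps between consecutive values (wrapping around): 3.383°, 2.536°, 3.369°, 17.599°, 307.653°, 1.320°, 24.140°.
Largest gap = 307.653° ⇒ minimal covering band is its complement: 360° − 307.653° = 52.347°.
Band runs from +156.472° eastward to -151.181°, crossing the antimeridian.

52.347°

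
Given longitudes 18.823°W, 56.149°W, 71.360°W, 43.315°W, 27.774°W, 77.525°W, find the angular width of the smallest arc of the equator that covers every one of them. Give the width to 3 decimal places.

Sort the longitudes: -77.525°, -71.360°, -56.149°, -43.315°, -27.774°, -18.823°.
Eastward gaps between consecutive values (wrapping around): 6.165°, 15.211°, 12.834°, 15.541°, 8.951°, 301.298°.
Largest gap = 301.298° ⇒ minimal covering band is its complement: 360° − 301.298° = 58.702°.
Band runs from -77.525° eastward to -18.823°.

58.702°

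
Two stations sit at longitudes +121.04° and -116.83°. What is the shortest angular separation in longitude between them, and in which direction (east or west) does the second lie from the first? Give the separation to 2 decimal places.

122.13° east

Raw difference: -116.83 − 121.04 = -237.87°.
Normalise into (−180°, 180°]: -237.87° + 360° = 122.13°.
Positive ⇒ the second point lies to the east; separation 122.13°.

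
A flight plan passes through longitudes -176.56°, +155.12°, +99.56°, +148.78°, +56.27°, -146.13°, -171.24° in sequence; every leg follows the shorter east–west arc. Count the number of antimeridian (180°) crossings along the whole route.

2

Leg 1: -176.56° → +155.12°, shortest Δλ = -28.32° (west) — crosses 180°.
Leg 2: +155.12° → +99.56°, shortest Δλ = -55.56° (west) — does not cross 180°.
Leg 3: +99.56° → +148.78°, shortest Δλ = 49.22° (east) — does not cross 180°.
Leg 4: +148.78° → +56.27°, shortest Δλ = -92.51° (west) — does not cross 180°.
Leg 5: +56.27° → -146.13°, shortest Δλ = 157.6° (east) — crosses 180°.
Leg 6: -146.13° → -171.24°, shortest Δλ = -25.11° (west) — does not cross 180°.
Total crossings: 2.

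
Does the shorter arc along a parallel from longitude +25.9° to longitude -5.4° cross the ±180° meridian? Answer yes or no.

No

Signed shortest Δλ = ((-5.4 − 25.9 + 180) mod 360) − 180 = -31.3°.
Going west by 31.3° from +25.9° reaches -5.4° without touching 180°.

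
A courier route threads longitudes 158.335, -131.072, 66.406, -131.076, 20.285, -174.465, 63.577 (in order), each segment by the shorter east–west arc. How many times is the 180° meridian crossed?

Leg 1: +158.335° → -131.072°, shortest Δλ = 70.593° (east) — crosses 180°.
Leg 2: -131.072° → +66.406°, shortest Δλ = -162.522° (west) — crosses 180°.
Leg 3: +66.406° → -131.076°, shortest Δλ = 162.518° (east) — crosses 180°.
Leg 4: -131.076° → +20.285°, shortest Δλ = 151.361° (east) — does not cross 180°.
Leg 5: +20.285° → -174.465°, shortest Δλ = 165.25° (east) — crosses 180°.
Leg 6: -174.465° → +63.577°, shortest Δλ = -121.958° (west) — crosses 180°.
Total crossings: 5.

5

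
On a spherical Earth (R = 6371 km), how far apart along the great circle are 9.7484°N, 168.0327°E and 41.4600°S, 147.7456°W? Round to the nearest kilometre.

Δλ = -147.7456 − 168.0327 = -315.7783°; wrapped into (−180°, 180°]: 44.2217°.
Δφ = -41.4600 − 9.7484 = -51.2084°.
a = sin²(Δφ/2) + cos φ₁ · cos φ₂ · sin²(Δλ/2) = 0.291397.
c = 2·atan2(√a, √(1−a)) = 1.14043 rad → d = 6371·c ≈ 7265.67 km.

7266 km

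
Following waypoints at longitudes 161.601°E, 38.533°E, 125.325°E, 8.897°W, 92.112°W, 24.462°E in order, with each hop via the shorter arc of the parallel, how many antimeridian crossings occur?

Leg 1: +161.601° → +38.533°, shortest Δλ = -123.068° (west) — does not cross 180°.
Leg 2: +38.533° → +125.325°, shortest Δλ = 86.792° (east) — does not cross 180°.
Leg 3: +125.325° → -8.897°, shortest Δλ = -134.222° (west) — does not cross 180°.
Leg 4: -8.897° → -92.112°, shortest Δλ = -83.215° (west) — does not cross 180°.
Leg 5: -92.112° → +24.462°, shortest Δλ = 116.574° (east) — does not cross 180°.
Total crossings: 0.

0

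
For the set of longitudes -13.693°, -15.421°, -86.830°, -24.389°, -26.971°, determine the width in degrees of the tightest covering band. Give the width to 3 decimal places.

Sort the longitudes: -86.830°, -26.971°, -24.389°, -15.421°, -13.693°.
Eastward gaps between consecutive values (wrapping around): 59.859°, 2.582°, 8.968°, 1.728°, 286.863°.
Largest gap = 286.863° ⇒ minimal covering band is its complement: 360° − 286.863° = 73.137°.
Band runs from -86.830° eastward to -13.693°.

73.137°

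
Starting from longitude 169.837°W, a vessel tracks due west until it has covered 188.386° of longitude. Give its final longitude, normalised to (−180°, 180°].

1.777°E

Start at -169.837°; shift −188.386° → -358.223°.
-358.223° lies outside (−180°, 180°]; add 360° → +1.777°.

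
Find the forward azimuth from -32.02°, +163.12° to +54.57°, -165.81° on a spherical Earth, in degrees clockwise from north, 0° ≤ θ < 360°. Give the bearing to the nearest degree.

Δλ = -165.81 − 163.12 = -328.93°; wrapped into (−180°, 180°]: 31.07°.
θ = atan2( sin Δλ · cos φ₂ , cos φ₁ · sin φ₂ − sin φ₁ · cos φ₂ · cos Δλ )
  = atan2(0.29918, 0.95413) = 17.409° → normalised to [0°, 360°): 17.409°.

17°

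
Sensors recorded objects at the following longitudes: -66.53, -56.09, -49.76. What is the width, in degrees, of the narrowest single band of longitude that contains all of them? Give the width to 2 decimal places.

16.77°

Sort the longitudes: -66.53°, -56.09°, -49.76°.
Eastward gaps between consecutive values (wrapping around): 10.44°, 6.33°, 343.23°.
Largest gap = 343.23° ⇒ minimal covering band is its complement: 360° − 343.23° = 16.77°.
Band runs from -66.53° eastward to -49.76°.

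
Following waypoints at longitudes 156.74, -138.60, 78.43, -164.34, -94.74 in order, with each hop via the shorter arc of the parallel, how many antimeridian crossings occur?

3

Leg 1: +156.74° → -138.60°, shortest Δλ = 64.66° (east) — crosses 180°.
Leg 2: -138.60° → +78.43°, shortest Δλ = -142.97° (west) — crosses 180°.
Leg 3: +78.43° → -164.34°, shortest Δλ = 117.23° (east) — crosses 180°.
Leg 4: -164.34° → -94.74°, shortest Δλ = 69.6° (east) — does not cross 180°.
Total crossings: 3.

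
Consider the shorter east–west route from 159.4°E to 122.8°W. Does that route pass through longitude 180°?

Yes

Naïve |-122.8 − 159.4| = 282.2° > 180°, so the shorter arc goes the other way round — across 180°.
Signed shortest Δλ = ((-122.8 − 159.4 + 180) mod 360) − 180 = 77.8°.
Going east by 77.8° from +159.4° passes through 180° before reaching -122.8°.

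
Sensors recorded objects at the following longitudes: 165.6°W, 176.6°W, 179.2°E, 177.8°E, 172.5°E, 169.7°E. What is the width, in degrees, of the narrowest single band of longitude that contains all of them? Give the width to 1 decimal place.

Sort the longitudes: -176.6°, -165.6°, +169.7°, +172.5°, +177.8°, +179.2°.
Eastward gaps between consecutive values (wrapping around): 11.0°, 335.3°, 2.8°, 5.3°, 1.4°, 4.2°.
Largest gap = 335.3° ⇒ minimal covering band is its complement: 360° − 335.3° = 24.7°.
Band runs from +169.7° eastward to -165.6°, crossing the antimeridian.

24.7°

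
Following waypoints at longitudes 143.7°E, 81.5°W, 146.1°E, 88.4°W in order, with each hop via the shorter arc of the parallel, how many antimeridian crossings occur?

Leg 1: +143.7° → -81.5°, shortest Δλ = 134.8° (east) — crosses 180°.
Leg 2: -81.5° → +146.1°, shortest Δλ = -132.4° (west) — crosses 180°.
Leg 3: +146.1° → -88.4°, shortest Δλ = 125.5° (east) — crosses 180°.
Total crossings: 3.

3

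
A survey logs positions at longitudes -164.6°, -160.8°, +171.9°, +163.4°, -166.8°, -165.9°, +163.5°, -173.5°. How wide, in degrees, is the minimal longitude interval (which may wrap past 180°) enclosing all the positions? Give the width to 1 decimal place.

Sort the longitudes: -173.5°, -166.8°, -165.9°, -164.6°, -160.8°, +163.4°, +163.5°, +171.9°.
Eastward gaps between consecutive values (wrapping around): 6.7°, 0.9°, 1.3°, 3.8°, 324.2°, 0.1°, 8.4°, 14.6°.
Largest gap = 324.2° ⇒ minimal covering band is its complement: 360° − 324.2° = 35.8°.
Band runs from +163.4° eastward to -160.8°, crossing the antimeridian.

35.8°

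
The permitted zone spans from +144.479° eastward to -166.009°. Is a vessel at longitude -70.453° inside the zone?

No

Band width going east from +144.479° to -166.009°: ((-166.009 − 144.479) mod 360) = 49.512°.
Offset of -70.453° east of the west edge: ((-70.453 − 144.479) mod 360) = 145.068°.
145.068° > 49.512° ⇒ outside.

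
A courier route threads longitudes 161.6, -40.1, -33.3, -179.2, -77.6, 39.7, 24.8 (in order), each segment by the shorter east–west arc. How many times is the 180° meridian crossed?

1

Leg 1: +161.6° → -40.1°, shortest Δλ = 158.3° (east) — crosses 180°.
Leg 2: -40.1° → -33.3°, shortest Δλ = 6.8° (east) — does not cross 180°.
Leg 3: -33.3° → -179.2°, shortest Δλ = -145.9° (west) — does not cross 180°.
Leg 4: -179.2° → -77.6°, shortest Δλ = 101.6° (east) — does not cross 180°.
Leg 5: -77.6° → +39.7°, shortest Δλ = 117.3° (east) — does not cross 180°.
Leg 6: +39.7° → +24.8°, shortest Δλ = -14.9° (west) — does not cross 180°.
Total crossings: 1.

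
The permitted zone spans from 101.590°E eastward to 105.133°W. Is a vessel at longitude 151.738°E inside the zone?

Yes

Band width going east from +101.590° to -105.133°: ((-105.133 − 101.590) mod 360) = 153.277°.
Offset of +151.738° east of the west edge: ((151.738 − 101.590) mod 360) = 50.148°.
50.148° ≤ 153.277° ⇒ inside.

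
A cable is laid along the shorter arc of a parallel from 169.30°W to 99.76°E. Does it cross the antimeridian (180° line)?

Naïve |99.76 − -169.30| = 269.06° > 180°, so the shorter arc goes the other way round — across 180°.
Signed shortest Δλ = ((99.76 − -169.30 + 180) mod 360) − 180 = -90.94°.
Going west by 90.94° from -169.30° passes through 180° before reaching +99.76°.

Yes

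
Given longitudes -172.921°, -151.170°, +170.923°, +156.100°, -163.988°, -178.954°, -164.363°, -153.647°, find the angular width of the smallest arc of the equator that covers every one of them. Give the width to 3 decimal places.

52.730°

Sort the longitudes: -178.954°, -172.921°, -164.363°, -163.988°, -153.647°, -151.170°, +156.100°, +170.923°.
Eastward gaps between consecutive values (wrapping around): 6.033°, 8.558°, 0.375°, 10.341°, 2.477°, 307.270°, 14.823°, 10.123°.
Largest gap = 307.270° ⇒ minimal covering band is its complement: 360° − 307.270° = 52.730°.
Band runs from +156.100° eastward to -151.170°, crossing the antimeridian.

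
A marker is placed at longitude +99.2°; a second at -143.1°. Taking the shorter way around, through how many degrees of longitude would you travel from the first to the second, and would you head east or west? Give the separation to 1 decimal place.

Raw difference: -143.1 − 99.2 = -242.3°.
Normalise into (−180°, 180°]: -242.3° + 360° = 117.7°.
Positive ⇒ the second point lies to the east; separation 117.7°.

117.7° east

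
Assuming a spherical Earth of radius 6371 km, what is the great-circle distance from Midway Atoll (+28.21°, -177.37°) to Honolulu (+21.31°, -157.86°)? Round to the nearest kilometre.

Δλ = -157.86 − -177.37 = 19.51°.
Δφ = 21.31 − 28.21 = -6.90°.
a = sin²(Δφ/2) + cos φ₁ · cos φ₂ · sin²(Δλ/2) = 0.027190.
c = 2·atan2(√a, √(1−a)) = 0.33130 rad → d = 6371·c ≈ 2110.72 km.

2111 km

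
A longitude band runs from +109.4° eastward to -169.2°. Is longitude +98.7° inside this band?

Band width going east from +109.4° to -169.2°: ((-169.2 − 109.4) mod 360) = 81.4°.
Offset of +98.7° east of the west edge: ((98.7 − 109.4) mod 360) = 349.3°.
349.3° > 81.4° ⇒ outside.

No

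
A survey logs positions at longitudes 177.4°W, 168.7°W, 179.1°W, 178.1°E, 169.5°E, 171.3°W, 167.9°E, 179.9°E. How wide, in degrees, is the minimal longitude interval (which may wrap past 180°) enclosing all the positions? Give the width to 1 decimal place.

23.4°

Sort the longitudes: -179.1°, -177.4°, -171.3°, -168.7°, +167.9°, +169.5°, +178.1°, +179.9°.
Eastward gaps between consecutive values (wrapping around): 1.7°, 6.1°, 2.6°, 336.6°, 1.6°, 8.6°, 1.8°, 1.0°.
Largest gap = 336.6° ⇒ minimal covering band is its complement: 360° − 336.6° = 23.4°.
Band runs from +167.9° eastward to -168.7°, crossing the antimeridian.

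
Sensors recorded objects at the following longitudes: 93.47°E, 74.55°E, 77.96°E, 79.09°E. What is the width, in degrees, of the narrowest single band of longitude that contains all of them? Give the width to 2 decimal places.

Sort the longitudes: +74.55°, +77.96°, +79.09°, +93.47°.
Eastward gaps between consecutive values (wrapping around): 3.41°, 1.13°, 14.38°, 341.08°.
Largest gap = 341.08° ⇒ minimal covering band is its complement: 360° − 341.08° = 18.92°.
Band runs from +74.55° eastward to +93.47°.

18.92°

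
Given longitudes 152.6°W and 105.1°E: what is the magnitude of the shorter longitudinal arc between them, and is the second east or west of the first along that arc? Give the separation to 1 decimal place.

102.3° west

Raw difference: 105.1 − -152.6 = 257.7°.
Normalise into (−180°, 180°]: 257.7° − 360° = -102.3°.
Negative ⇒ the second point lies to the west; separation 102.3°.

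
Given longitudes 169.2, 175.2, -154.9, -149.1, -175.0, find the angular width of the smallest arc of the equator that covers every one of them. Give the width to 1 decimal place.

41.7°

Sort the longitudes: -175.0°, -154.9°, -149.1°, +169.2°, +175.2°.
Eastward gaps between consecutive values (wrapping around): 20.1°, 5.8°, 318.3°, 6.0°, 9.8°.
Largest gap = 318.3° ⇒ minimal covering band is its complement: 360° − 318.3° = 41.7°.
Band runs from +169.2° eastward to -149.1°, crossing the antimeridian.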